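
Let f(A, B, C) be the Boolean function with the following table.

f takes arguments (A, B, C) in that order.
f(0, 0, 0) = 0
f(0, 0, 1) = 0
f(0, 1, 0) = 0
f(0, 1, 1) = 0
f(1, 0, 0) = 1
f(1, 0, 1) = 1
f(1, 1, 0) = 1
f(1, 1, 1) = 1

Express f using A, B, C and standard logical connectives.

The 1-rows are (1,0,0), (1,0,1), (1,1,0), (1,1,1). Each contributes one minterm — A·¬B·¬C; A·¬B·C; A·B·¬C; A·B·C — and their disjunction is a sum-of-products form of f.

f(A, B, C) = ((((A ∧ ¬B) ∧ ¬C) ∨ ((A ∧ ¬B) ∧ C)) ∨ ((A ∧ B) ∧ ¬C)) ∨ ((A ∧ B) ∧ C)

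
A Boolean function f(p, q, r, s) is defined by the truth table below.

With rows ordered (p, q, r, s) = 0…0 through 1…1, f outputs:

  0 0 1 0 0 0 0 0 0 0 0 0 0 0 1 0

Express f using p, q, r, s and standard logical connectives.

f=1 on 2 inputs: (0,0,1,0), (1,1,1,0). Reading each as a conjunction of literals (¬p·¬q·r·¬s, p·q·r·¬s) and taking the OR gives the canonical DNF.

f(p, q, r, s) = (((not p and not q) and r) and not s) or (((p and q) and r) and not s)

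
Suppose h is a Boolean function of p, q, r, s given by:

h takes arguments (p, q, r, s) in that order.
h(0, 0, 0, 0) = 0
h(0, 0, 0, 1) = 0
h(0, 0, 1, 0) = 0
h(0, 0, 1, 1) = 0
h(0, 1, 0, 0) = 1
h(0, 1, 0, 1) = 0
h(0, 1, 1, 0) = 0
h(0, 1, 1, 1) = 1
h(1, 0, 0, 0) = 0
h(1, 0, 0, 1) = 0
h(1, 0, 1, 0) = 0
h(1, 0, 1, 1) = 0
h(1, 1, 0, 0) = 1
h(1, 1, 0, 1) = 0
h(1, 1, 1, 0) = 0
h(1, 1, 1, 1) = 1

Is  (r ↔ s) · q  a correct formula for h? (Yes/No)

Test each input against both h and the formula:
  p=0, q=0, r=0, s=0: formula gives 0, h = 0 ✓
  p=0, q=0, r=0, s=1: formula gives 0, h = 0 ✓
  p=0, q=0, r=1, s=0: formula gives 0, h = 0 ✓
  p=0, q=0, r=1, s=1: formula gives 0, h = 0 ✓
  …and likewise for the remaining 12 rows.
No disagreement on any input; they are logically equivalent.

Yes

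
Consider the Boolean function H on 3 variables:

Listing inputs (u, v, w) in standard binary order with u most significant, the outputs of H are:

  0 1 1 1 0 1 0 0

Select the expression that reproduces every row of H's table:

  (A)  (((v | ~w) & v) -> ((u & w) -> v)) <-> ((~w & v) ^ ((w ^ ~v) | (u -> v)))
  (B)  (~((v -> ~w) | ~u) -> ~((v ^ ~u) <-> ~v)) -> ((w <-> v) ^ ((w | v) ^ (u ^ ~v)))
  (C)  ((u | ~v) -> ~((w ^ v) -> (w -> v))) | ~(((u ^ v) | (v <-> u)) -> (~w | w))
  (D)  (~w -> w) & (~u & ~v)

C

(A) disagrees with H on (0,0,0) (formula → 1, table → 0); rule it out.
(B) disagrees with H on (0,0,1) (formula → 0, table → 1); rule it out.
(D) disagrees with H on (0,1,0) (formula → 0, table → 1); rule it out.
Only (C) survives; checking it on all 8 rows confirms it matches H.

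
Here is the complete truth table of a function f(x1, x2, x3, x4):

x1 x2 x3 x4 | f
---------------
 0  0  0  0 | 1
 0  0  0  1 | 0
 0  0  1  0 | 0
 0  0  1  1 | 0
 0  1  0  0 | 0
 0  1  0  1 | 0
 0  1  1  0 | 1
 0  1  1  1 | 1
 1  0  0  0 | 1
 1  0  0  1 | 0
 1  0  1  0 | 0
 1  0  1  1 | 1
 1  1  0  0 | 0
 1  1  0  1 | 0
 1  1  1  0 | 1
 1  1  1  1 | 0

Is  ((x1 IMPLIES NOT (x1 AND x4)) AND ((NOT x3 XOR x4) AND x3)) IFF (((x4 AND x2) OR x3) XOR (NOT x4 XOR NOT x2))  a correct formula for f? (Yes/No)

Evaluate ((x1 IMPLIES NOT (x1 AND x4)) AND ((NOT x3 XOR x4) AND x3)) IFF (((x4 AND x2) OR x3) XOR (NOT x4 XOR NOT x2)) on each row and compare to f:
  x1=0, x2=0, x3=0, x4=0: formula gives 1, f = 1 ✓
  x1=0, x2=0, x3=0, x4=1: formula gives 0, f = 0 ✓
  x1=0, x2=0, x3=1, x4=0: formula gives 0, f = 0 ✓
  x1=0, x2=0, x3=1, x4=1: formula gives 0, f = 0 ✓
  … (the remaining 12 rows also agree.)
All 16 rows match — the expression computes f exactly.

Yes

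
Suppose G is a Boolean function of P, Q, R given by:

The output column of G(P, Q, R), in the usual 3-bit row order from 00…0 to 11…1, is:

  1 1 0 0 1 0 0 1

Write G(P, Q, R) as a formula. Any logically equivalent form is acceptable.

The 1-rows are (0,0,0), (0,0,1), (1,0,0), (1,1,1). Each contributes one minterm — ¬P·¬Q·¬R; ¬P·¬Q·R; P·¬Q·¬R; P·Q·R — and their disjunction is a sum-of-products form of G.

G(P, Q, R) = ((((¬P ∧ ¬Q) ∧ ¬R) ∨ ((¬P ∧ ¬Q) ∧ R)) ∨ ((P ∧ ¬Q) ∧ ¬R)) ∨ ((P ∧ Q) ∧ R)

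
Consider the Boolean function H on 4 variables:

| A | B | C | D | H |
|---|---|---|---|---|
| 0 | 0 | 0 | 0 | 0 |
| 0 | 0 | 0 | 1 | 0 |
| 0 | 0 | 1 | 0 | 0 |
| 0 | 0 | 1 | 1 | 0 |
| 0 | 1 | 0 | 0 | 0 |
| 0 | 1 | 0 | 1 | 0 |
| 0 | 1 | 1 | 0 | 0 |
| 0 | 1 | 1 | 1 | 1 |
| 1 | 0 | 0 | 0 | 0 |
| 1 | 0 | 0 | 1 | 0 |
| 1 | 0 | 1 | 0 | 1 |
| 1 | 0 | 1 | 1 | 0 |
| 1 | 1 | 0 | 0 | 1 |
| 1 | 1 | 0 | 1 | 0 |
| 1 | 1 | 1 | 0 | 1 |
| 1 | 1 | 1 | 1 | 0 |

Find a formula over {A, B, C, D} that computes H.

H(A, B, C, D) = (((((¬A ∧ B) ∧ C) ∧ D) ∨ (((A ∧ ¬B) ∧ C) ∧ ¬D)) ∨ (((A ∧ B) ∧ ¬C) ∧ ¬D)) ∨ (((A ∧ B) ∧ C) ∧ ¬D)

The 1-rows are (0,1,1,1), (1,0,1,0), (1,1,0,0), (1,1,1,0). Each contributes one minterm — ¬A·B·C·D; A·¬B·C·¬D; A·B·¬C·¬D; A·B·C·¬D — and their disjunction is a sum-of-products form of H.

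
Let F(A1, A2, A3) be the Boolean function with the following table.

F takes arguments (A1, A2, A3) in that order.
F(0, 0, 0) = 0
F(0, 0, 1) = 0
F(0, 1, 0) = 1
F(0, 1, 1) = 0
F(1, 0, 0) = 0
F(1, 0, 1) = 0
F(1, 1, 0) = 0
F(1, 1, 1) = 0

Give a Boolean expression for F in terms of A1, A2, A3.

F is 1 on exactly one input, (0,1,0), whose minterm is ¬A1·A2·¬A3. So F is just that conjunction.

F(A1, A2, A3) = (~A1 & A2) & ~A3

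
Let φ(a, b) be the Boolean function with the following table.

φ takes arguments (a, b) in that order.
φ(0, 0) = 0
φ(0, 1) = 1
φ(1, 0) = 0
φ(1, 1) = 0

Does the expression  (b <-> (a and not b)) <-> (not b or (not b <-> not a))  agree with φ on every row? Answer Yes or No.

Check the formula against φ row by row:
  a=0, b=0: formula gives 1, but φ = 0 ✗
A single disagreement suffices: at (0,0) they differ, so the formula does not compute φ.

No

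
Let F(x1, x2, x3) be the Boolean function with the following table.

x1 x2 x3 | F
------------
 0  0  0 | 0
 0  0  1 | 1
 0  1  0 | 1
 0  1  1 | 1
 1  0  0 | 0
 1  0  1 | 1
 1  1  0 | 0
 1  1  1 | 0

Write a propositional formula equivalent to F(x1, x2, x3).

F(x1, x2, x3) = ((((x1' · x2') · x3) + ((x1' · x2) · x3')) + ((x1' · x2) · x3)) + ((x1 · x2') · x3)

The 1-rows are (0,0,1), (0,1,0), (0,1,1), (1,0,1). Each contributes one minterm — ¬x1·¬x2·x3; ¬x1·x2·¬x3; ¬x1·x2·x3; x1·¬x2·x3 — and their disjunction is a sum-of-products form of F.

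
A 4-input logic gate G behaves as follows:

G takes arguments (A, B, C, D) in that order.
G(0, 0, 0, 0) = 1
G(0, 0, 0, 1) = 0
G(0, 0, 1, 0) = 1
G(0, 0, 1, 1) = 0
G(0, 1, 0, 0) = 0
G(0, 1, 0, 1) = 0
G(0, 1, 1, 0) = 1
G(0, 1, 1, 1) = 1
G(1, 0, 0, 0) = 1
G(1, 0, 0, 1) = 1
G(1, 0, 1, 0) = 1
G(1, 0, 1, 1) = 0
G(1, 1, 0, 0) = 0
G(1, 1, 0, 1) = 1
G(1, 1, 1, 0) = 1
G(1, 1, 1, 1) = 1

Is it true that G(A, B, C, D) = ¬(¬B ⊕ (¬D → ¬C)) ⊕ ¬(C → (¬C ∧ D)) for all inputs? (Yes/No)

Check the formula against G row by row:
  A=0, B=0, C=0, D=0: formula gives 1, G = 1 ✓
  A=0, B=0, C=0, D=1: formula gives 1, but G = 0 ✗
A single disagreement suffices: at (0,0,0,1) they differ, so the formula does not compute G.

No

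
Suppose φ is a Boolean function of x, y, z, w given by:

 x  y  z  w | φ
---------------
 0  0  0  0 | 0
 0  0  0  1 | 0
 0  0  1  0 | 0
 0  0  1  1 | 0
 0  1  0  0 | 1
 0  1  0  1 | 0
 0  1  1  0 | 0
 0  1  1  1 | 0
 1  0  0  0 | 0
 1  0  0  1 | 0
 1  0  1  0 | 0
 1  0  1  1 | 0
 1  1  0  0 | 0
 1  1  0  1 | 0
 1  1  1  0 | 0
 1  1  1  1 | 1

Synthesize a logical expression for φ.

φ(x, y, z, w) = (((not x and y) and not z) and not w) or (((x and y) and z) and w)

The 1-rows are (0,1,0,0), (1,1,1,1). Each contributes one minterm — ¬x·y·¬z·¬w; x·y·z·w — and their disjunction is a sum-of-products form of φ.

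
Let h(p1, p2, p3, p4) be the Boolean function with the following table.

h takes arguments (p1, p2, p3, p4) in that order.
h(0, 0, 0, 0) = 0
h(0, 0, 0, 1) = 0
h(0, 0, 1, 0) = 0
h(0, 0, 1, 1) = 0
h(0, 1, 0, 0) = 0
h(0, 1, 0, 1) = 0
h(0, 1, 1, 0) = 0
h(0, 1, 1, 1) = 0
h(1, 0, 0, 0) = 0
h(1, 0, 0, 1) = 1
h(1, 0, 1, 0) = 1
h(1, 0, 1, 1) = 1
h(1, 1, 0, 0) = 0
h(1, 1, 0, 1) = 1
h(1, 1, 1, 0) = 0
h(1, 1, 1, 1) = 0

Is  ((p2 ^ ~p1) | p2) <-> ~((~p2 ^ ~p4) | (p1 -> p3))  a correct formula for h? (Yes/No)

Test each input against both h and the formula:
  p1=0, p2=0, p3=0, p4=0: formula gives 0, h = 0 ✓
  p1=0, p2=0, p3=0, p4=1: formula gives 0, h = 0 ✓
  p1=0, p2=0, p3=1, p4=0: formula gives 0, h = 0 ✓
  p1=0, p2=0, p3=1, p4=1: formula gives 0, h = 0 ✓
  …and likewise for the remaining 12 rows.
No disagreement on any input; they are logically equivalent.

Yes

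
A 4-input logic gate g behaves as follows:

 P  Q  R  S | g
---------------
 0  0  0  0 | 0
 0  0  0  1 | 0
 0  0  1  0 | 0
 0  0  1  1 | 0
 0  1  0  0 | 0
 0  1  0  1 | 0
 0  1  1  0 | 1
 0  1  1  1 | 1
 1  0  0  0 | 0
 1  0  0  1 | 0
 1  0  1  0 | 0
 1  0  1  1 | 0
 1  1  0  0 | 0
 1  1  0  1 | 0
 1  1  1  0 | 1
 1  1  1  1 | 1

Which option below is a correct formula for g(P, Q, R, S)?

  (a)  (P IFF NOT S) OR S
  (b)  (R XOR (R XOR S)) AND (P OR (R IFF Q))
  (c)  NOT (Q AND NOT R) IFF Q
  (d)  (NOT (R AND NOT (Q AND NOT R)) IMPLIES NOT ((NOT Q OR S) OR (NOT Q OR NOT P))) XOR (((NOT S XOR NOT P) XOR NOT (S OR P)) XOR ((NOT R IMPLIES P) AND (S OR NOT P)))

c

(a) disagrees with g on (0,0,0,1) (formula → 1, table → 0); rule it out.
(b) disagrees with g on (0,0,0,1) (formula → 1, table → 0); rule it out.
(d) disagrees with g on (0,0,0,0) (formula → 1, table → 0); rule it out.
Only (c) survives; checking it on all 16 rows confirms it matches g.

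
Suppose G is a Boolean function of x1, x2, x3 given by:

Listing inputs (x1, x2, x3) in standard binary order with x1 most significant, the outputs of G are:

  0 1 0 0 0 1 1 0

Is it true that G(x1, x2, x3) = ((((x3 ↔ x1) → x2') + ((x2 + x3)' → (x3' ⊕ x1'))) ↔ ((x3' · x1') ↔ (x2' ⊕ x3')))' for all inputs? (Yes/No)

No

Test each input against both G and the formula:
  x1=0, x2=0, x3=0: formula gives 1, but G = 0 ✗
Row (0,0,0) is a counterexample, so the formula is not equivalent to G.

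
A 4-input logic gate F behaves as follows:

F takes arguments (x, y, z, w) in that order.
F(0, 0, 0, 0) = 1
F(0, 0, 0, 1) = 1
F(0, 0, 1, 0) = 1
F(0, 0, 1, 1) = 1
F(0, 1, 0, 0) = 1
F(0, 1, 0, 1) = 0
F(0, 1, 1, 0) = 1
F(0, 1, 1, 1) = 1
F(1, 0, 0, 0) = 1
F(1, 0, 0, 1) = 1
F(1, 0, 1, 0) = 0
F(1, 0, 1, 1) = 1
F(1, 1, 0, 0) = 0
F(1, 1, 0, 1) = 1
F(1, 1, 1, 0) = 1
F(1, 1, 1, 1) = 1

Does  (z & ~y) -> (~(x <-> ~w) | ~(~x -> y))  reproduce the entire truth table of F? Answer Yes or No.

No

Test each input against both F and the formula:
  x=0, y=0, z=0, w=0: formula gives 1, F = 1 ✓
  x=0, y=0, z=0, w=1: formula gives 1, F = 1 ✓
  x=0, y=0, z=1, w=0: formula gives 1, F = 1 ✓
  x=0, y=0, z=1, w=1: formula gives 1, F = 1 ✓
  …
  x=0, y=1, z=0, w=1: formula gives 1, but F = 0 ✗
Since they disagree at (0,1,0,1), the expression is not a correct formula for F.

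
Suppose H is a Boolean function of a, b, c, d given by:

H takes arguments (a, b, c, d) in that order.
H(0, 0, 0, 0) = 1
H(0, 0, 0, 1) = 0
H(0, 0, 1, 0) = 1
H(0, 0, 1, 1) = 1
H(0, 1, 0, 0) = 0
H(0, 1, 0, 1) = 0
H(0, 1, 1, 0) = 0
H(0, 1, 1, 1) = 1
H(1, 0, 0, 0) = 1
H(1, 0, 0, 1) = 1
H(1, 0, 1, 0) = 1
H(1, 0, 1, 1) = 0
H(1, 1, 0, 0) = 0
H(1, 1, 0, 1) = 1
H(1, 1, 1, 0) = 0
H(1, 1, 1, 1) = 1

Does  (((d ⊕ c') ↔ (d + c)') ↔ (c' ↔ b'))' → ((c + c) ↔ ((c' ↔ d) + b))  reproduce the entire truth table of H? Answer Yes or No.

Check the formula against H row by row:
  a=0, b=0, c=0, d=0: formula gives 1, H = 1 ✓
  a=0, b=0, c=0, d=1: formula gives 1, but H = 0 ✗
Since they disagree at (0,0,0,1), the expression is not a correct formula for H.

No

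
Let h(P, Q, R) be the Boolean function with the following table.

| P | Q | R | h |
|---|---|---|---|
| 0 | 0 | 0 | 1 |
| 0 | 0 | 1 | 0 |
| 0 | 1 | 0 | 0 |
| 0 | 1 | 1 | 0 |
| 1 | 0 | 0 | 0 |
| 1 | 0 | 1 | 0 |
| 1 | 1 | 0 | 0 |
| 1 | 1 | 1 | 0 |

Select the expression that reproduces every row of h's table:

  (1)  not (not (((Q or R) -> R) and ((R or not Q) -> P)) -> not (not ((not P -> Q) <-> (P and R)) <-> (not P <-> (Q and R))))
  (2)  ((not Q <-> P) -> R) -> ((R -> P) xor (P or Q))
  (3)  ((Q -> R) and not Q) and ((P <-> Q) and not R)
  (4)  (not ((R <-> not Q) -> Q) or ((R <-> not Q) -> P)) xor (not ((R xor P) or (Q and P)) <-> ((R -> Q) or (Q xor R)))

(1): at (0,0,1) it gives 1, but h = 0 — eliminated.
(2): at (0,1,0) it gives 1, but h = 0 — eliminated.
(4): at (0,0,0) it gives 0, but h = 1 — eliminated.
Only (3) survives; checking it on all 8 rows confirms it matches h.

3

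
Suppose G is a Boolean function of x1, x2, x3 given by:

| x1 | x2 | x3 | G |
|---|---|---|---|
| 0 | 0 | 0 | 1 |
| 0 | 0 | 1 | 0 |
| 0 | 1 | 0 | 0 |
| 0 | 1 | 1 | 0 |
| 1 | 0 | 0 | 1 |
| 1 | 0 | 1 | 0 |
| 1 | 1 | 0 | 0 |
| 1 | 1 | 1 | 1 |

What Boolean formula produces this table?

G(x1, x2, x3) = (((not x1 and not x2) and not x3) or ((x1 and not x2) and not x3)) or ((x1 and x2) and x3)

The 1-rows are (0,0,0), (1,0,0), (1,1,1). Each contributes one minterm — ¬x1·¬x2·¬x3; x1·¬x2·¬x3; x1·x2·x3 — and their disjunction is a sum-of-products form of G.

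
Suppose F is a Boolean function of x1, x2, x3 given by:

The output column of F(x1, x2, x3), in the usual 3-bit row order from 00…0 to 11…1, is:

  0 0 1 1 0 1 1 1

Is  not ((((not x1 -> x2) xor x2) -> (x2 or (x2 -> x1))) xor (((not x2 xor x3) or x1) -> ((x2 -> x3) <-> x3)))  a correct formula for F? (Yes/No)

Check the formula against F row by row:
  x1=0, x2=0, x3=0: formula gives 0, F = 0 ✓
  x1=0, x2=0, x3=1: formula gives 1, but F = 0 ✗
Row (0,0,1) is a counterexample, so the formula is not equivalent to F.

No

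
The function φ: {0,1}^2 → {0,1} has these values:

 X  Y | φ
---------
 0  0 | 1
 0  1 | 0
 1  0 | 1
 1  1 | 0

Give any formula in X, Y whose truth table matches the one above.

φ(X, Y) = ~Y

The output is the negation of Y.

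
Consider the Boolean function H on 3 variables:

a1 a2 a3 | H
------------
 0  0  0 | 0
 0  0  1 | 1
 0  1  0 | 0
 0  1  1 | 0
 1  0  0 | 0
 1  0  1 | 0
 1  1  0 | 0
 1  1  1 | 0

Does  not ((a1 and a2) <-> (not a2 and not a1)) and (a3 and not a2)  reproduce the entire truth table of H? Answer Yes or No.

Evaluate not ((a1 and a2) <-> (not a2 and not a1)) and (a3 and not a2) on each row and compare to H:
  a1=0, a2=0, a3=0: formula gives 0, H = 0 ✓
  a1=0, a2=0, a3=1: formula gives 1, H = 1 ✓
  a1=0, a2=1, a3=0: formula gives 0, H = 0 ✓
  a1=0, a2=1, a3=1: formula gives 0, H = 0 ✓
  a1=1, a2=0, a3=0: formula gives 0, H = 0 ✓
  …and likewise for the remaining 3 rows.
All 8 rows match — the expression computes H exactly.

Yes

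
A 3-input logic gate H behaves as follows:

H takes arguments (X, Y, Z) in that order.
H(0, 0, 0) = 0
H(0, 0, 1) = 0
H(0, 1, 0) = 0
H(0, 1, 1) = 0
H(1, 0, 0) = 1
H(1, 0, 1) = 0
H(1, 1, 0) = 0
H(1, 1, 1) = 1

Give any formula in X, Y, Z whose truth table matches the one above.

Collect the rows where H=1 — (1,0,0), (1,1,1) — and write one minterm per row: X·¬Y·¬Z, X·Y·Z. Their union (logical OR) reproduces the table exactly.

H(X, Y, Z) = ((X ∧ ¬Y) ∧ ¬Z) ∨ ((X ∧ Y) ∧ Z)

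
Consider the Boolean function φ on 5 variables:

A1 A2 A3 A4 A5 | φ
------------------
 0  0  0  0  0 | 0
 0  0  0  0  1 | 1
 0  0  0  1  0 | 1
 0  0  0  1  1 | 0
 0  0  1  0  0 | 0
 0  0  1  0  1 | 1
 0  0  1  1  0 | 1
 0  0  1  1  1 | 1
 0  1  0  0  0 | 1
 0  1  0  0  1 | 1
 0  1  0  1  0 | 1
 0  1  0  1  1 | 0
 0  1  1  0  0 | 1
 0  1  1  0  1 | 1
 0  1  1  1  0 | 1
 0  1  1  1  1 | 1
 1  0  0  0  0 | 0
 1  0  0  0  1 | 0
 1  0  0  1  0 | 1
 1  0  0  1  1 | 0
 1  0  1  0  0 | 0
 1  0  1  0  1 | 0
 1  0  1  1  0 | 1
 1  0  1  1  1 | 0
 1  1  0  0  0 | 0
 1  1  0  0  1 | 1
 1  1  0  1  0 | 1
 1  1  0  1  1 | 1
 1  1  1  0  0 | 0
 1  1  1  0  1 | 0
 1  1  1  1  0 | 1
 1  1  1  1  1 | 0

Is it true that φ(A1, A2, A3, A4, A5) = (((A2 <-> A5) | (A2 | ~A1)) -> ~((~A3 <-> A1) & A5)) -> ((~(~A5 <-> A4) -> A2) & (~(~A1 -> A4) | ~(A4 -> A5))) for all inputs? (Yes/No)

Yes

Check the formula against φ row by row:
  A1=0, A2=0, A3=0, A4=0, A5=0: formula gives 0, φ = 0 ✓
  A1=0, A2=0, A3=0, A4=0, A5=1: formula gives 1, φ = 1 ✓
  A1=0, A2=0, A3=0, A4=1, A5=0: formula gives 1, φ = 1 ✓
  A1=0, A2=0, A3=0, A4=1, A5=1: formula gives 0, φ = 0 ✓
  … (the remaining 28 rows also agree.)
All 32 rows match — the expression computes φ exactly.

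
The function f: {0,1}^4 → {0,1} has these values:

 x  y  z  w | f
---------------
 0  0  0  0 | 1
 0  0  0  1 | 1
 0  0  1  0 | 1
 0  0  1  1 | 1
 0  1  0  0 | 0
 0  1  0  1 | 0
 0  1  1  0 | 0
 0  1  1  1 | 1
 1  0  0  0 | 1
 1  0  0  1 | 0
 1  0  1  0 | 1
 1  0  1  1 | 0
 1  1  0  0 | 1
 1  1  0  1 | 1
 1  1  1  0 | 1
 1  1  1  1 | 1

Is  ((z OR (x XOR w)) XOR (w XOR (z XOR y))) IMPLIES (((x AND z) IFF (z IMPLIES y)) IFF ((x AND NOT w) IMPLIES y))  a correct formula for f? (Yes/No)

Test each input against both f and the formula:
  x=0, y=0, z=0, w=0: formula gives 1, f = 1 ✓
  x=0, y=0, z=0, w=1: formula gives 1, f = 1 ✓
  x=0, y=0, z=1, w=0: formula gives 1, f = 1 ✓
  x=0, y=0, z=1, w=1: formula gives 1, f = 1 ✓
  …and likewise for the remaining 12 rows.
No disagreement on any input; they are logically equivalent.

Yes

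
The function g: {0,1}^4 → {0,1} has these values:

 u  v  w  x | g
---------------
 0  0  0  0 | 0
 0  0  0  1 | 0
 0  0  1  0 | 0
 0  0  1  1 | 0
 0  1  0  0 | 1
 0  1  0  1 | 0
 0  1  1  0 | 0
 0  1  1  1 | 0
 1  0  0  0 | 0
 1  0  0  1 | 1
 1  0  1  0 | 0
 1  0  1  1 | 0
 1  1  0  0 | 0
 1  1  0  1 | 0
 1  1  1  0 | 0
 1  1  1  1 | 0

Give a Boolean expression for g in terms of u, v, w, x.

g(u, v, w, x) = (((not u and v) and not w) and not x) or (((u and not v) and not w) and x)

g=1 on 2 inputs: (0,1,0,0), (1,0,0,1). Reading each as a conjunction of literals (¬u·v·¬w·¬x, u·¬v·¬w·x) and taking the OR gives the canonical DNF.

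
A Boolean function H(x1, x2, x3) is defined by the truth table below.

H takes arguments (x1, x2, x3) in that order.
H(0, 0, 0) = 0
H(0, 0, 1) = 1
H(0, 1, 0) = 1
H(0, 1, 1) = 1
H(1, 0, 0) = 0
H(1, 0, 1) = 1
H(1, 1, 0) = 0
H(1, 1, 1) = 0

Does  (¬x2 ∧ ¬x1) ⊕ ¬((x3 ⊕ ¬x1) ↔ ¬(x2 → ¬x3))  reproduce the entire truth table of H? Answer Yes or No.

Yes

Check the formula against H row by row:
  x1=0, x2=0, x3=0: formula gives 0, H = 0 ✓
  x1=0, x2=0, x3=1: formula gives 1, H = 1 ✓
  x1=0, x2=1, x3=0: formula gives 1, H = 1 ✓
  x1=0, x2=1, x3=1: formula gives 1, H = 1 ✓
  x1=1, x2=0, x3=0: formula gives 0, H = 0 ✓
  …and likewise for the remaining 3 rows.
No disagreement on any input; they are logically equivalent.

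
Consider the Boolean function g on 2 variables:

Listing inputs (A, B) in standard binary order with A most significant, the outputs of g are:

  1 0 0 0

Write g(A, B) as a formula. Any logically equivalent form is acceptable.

g(A, B) = not (A or B)

The output is 1 only when every input is 0 — NOR of all inputs.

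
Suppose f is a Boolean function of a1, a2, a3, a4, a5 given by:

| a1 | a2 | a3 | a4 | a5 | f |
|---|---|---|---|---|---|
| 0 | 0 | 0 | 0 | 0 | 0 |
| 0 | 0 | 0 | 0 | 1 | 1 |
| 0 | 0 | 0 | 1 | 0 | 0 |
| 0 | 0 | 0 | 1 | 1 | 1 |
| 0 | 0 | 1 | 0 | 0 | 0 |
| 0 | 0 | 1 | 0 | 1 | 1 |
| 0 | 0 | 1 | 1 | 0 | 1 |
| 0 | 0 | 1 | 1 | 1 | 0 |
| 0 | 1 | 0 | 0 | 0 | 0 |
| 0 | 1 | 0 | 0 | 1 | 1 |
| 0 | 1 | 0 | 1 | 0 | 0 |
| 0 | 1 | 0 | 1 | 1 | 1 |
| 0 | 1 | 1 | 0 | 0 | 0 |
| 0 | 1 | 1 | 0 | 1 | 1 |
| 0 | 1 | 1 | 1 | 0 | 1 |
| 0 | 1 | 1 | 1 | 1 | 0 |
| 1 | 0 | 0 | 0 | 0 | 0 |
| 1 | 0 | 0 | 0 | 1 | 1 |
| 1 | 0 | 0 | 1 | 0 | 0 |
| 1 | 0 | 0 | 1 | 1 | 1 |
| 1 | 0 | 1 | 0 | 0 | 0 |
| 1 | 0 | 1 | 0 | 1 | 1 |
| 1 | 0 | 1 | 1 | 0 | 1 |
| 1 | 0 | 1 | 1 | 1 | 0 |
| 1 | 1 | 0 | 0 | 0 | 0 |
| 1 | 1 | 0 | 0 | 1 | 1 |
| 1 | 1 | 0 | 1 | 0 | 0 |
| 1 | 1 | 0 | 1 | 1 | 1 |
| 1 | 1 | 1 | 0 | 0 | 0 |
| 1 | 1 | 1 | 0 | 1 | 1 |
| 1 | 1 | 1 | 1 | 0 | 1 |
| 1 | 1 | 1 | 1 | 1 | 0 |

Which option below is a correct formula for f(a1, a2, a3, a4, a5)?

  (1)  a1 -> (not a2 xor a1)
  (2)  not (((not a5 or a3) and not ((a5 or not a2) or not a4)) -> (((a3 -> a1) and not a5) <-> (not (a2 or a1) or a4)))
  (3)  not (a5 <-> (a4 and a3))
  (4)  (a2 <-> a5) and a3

3

(1) fails at (0,0,0,0,0): the formula yields 1, f is 0.
(2) fails at (0,0,0,0,1): the formula yields 0, f is 1.
(4) fails at (0,0,0,0,1): the formula yields 0, f is 1.
(3) is the remaining candidate, and it agrees with f on all 32 inputs.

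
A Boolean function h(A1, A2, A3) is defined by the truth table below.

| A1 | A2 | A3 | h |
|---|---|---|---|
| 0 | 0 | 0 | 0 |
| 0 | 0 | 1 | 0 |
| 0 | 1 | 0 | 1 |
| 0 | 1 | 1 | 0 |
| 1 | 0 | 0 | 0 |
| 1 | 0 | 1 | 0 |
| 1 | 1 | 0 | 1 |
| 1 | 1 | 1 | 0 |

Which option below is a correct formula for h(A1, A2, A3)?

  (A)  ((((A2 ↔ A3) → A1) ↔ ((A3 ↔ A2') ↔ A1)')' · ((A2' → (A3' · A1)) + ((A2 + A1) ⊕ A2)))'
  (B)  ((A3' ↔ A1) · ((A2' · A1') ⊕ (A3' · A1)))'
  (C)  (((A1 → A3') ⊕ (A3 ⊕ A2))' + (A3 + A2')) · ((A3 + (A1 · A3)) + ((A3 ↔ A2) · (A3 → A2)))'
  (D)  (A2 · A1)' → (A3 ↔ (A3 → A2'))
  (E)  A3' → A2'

(A) disagrees with h on (0,0,0) (formula → 1, table → 0); rule it out.
(B) disagrees with h on (0,0,0) (formula → 1, table → 0); rule it out.
(D) disagrees with h on (0,0,1) (formula → 1, table → 0); rule it out.
(E) disagrees with h on (0,0,0) (formula → 1, table → 0); rule it out.
(C) is the remaining candidate, and it agrees with h on all 8 inputs.

C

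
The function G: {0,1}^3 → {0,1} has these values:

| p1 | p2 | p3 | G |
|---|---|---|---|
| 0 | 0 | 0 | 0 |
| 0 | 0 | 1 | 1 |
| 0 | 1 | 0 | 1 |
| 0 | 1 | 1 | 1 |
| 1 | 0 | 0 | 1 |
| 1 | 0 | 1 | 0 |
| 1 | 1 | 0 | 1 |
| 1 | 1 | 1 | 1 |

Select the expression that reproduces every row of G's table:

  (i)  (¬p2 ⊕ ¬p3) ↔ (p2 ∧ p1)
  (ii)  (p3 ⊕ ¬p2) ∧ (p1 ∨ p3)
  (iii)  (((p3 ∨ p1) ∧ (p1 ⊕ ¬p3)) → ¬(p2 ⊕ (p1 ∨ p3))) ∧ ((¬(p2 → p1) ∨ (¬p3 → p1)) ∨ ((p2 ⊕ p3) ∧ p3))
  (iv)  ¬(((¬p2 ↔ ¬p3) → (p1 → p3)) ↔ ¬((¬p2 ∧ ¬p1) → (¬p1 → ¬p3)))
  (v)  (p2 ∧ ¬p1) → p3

iii

(i) disagrees with G on (0,0,0) (formula → 1, table → 0); rule it out.
(ii) disagrees with G on (0,0,1) (formula → 0, table → 1); rule it out.
(iv) disagrees with G on (0,0,0) (formula → 1, table → 0); rule it out.
(v) disagrees with G on (0,0,0) (formula → 1, table → 0); rule it out.
That leaves (iii). Evaluating it on every row reproduces the table of G exactly.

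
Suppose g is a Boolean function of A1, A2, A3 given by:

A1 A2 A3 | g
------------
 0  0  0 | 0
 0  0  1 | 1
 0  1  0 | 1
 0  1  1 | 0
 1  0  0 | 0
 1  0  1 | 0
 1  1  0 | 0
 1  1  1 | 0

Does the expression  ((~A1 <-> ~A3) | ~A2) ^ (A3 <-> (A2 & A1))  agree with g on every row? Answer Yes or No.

Evaluate ((~A1 <-> ~A3) | ~A2) ^ (A3 <-> (A2 & A1)) on each row and compare to g:
  A1=0, A2=0, A3=0: formula gives 0, g = 0 ✓
  A1=0, A2=0, A3=1: formula gives 1, g = 1 ✓
  A1=0, A2=1, A3=0: formula gives 0, but g = 1 ✗
Row (0,1,0) is a counterexample, so the formula is not equivalent to g.

No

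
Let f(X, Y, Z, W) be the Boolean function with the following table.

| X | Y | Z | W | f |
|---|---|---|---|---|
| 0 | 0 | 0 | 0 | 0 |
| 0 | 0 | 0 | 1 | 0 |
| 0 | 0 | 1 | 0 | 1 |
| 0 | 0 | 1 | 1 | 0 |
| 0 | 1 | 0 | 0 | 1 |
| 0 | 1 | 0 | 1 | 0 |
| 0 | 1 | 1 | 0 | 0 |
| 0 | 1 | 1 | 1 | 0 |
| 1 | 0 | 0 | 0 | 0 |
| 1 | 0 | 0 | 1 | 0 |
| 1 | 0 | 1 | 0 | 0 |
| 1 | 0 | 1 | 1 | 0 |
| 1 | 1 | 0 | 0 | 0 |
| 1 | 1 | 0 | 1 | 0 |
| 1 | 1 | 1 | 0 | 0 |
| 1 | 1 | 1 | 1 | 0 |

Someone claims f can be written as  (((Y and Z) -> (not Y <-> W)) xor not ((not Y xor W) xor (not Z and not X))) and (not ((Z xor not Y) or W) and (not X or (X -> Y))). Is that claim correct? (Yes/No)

Yes

Evaluate (((Y and Z) -> (not Y <-> W)) xor not ((not Y xor W) xor (not Z and not X))) and (not ((Z xor not Y) or W) and (not X or (X -> Y))) on each row and compare to f:
  X=0, Y=0, Z=0, W=0: formula gives 0, f = 0 ✓
  X=0, Y=0, Z=0, W=1: formula gives 0, f = 0 ✓
  X=0, Y=0, Z=1, W=0: formula gives 1, f = 1 ✓
  X=0, Y=0, Z=1, W=1: formula gives 0, f = 0 ✓
  … (the remaining 12 rows also agree.)
Every row agrees, so the formula is equivalent.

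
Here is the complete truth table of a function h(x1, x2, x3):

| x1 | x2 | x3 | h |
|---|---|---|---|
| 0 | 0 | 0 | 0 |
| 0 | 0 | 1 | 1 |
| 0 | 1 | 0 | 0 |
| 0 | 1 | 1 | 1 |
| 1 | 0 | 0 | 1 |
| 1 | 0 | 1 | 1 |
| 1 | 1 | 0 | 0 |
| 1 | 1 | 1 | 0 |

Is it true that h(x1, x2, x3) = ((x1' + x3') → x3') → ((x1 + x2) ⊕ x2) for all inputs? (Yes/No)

Check the formula against h row by row:
  x1=0, x2=0, x3=0: formula gives 0, h = 0 ✓
  x1=0, x2=0, x3=1: formula gives 1, h = 1 ✓
  x1=0, x2=1, x3=0: formula gives 0, h = 0 ✓
  x1=0, x2=1, x3=1: formula gives 1, h = 1 ✓
  x1=1, x2=0, x3=0: formula gives 1, h = 1 ✓
  …and likewise for the remaining 3 rows.
No disagreement on any input; they are logically equivalent.

Yes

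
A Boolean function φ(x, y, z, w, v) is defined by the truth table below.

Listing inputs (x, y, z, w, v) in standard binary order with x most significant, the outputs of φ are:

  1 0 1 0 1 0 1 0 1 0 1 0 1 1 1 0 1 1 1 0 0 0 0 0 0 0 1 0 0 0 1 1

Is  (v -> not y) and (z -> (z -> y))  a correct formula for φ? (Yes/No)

No

Test each input against both φ and the formula:
  x=0, y=0, z=0, w=0, v=0: formula gives 1, φ = 1 ✓
  x=0, y=0, z=0, w=0, v=1: formula gives 1, but φ = 0 ✗
Row (0,0,0,0,1) is a counterexample, so the formula is not equivalent to φ.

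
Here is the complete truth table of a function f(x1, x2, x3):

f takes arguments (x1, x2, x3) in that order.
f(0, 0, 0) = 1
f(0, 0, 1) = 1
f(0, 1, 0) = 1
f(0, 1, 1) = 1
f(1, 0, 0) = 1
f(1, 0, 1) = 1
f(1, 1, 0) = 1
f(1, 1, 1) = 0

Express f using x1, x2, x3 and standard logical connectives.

f(x1, x2, x3) = ((x1 · x2) · x3)'

The output is 0 only when every input is 1 — NAND of all inputs.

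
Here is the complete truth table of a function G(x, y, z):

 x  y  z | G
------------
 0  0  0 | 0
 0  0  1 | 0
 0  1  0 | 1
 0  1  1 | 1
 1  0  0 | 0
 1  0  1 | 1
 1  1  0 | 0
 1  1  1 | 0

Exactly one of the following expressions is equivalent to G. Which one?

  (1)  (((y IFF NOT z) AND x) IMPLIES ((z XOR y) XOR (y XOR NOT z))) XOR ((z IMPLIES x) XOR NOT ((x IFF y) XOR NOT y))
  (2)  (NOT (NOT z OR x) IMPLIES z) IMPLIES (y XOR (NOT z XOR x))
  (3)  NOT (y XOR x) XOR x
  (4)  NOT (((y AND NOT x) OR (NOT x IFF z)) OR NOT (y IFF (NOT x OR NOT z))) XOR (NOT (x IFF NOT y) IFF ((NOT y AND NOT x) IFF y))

(1) disagrees with G on (0,0,0) (formula → 1, table → 0); rule it out.
(2) disagrees with G on (0,0,0) (formula → 1, table → 0); rule it out.
(3) disagrees with G on (0,0,0) (formula → 1, table → 0); rule it out.
Only (4) survives; checking it on all 8 rows confirms it matches G.

4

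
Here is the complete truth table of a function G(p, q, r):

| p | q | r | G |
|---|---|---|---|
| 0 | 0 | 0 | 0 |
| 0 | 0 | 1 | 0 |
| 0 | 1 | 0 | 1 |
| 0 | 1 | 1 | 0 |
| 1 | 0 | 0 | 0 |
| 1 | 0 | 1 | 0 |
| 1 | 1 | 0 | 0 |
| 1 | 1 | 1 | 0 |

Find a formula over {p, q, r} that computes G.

G(p, q, r) = (not p and q) and not r

Only row (0,1,0) gives 1. That row's minterm ¬p·q·¬r is G directly.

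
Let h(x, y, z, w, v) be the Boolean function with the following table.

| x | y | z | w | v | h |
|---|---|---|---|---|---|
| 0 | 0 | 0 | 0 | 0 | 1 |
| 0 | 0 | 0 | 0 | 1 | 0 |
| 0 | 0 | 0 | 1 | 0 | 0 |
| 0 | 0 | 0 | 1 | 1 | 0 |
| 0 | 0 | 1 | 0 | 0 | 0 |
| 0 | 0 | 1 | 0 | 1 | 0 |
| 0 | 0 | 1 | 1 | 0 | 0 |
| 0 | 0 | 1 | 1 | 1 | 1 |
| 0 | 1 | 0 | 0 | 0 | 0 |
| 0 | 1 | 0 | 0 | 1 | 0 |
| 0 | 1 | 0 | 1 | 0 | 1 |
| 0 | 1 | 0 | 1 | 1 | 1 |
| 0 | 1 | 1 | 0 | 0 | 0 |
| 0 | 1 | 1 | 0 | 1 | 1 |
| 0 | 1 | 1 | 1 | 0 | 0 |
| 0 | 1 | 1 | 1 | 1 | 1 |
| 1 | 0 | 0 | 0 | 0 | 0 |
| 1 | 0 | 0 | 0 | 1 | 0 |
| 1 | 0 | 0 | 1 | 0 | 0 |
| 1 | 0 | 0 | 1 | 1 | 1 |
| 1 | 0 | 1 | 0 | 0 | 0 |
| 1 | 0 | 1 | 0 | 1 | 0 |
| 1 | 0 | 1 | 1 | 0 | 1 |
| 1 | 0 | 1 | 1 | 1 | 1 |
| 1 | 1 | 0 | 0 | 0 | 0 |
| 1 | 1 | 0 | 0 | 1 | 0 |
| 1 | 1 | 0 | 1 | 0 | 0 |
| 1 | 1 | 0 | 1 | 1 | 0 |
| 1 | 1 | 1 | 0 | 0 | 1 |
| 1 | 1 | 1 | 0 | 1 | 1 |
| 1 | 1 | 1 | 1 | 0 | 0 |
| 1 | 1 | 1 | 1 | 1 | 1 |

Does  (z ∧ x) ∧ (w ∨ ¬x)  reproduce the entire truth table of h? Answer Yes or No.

No

Test each input against both h and the formula:
  x=0, y=0, z=0, w=0, v=0: formula gives 0, but h = 1 ✗
A single disagreement suffices: at (0,0,0,0,0) they differ, so the formula does not compute h.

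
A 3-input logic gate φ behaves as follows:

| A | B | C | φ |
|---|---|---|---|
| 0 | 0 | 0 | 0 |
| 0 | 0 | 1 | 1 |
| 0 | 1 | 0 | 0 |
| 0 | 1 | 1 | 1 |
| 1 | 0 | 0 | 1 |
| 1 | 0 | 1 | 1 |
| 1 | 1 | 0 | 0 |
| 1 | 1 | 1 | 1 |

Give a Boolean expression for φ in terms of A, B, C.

The 0-rows are (0,0,0), (0,1,0), (1,1,0). Take each as a conjunction (¬A·¬B·¬C, ¬A·B·¬C, A·B·¬C), form their disjunction, and complement — that gives a formula that is 1 everywhere φ is.

φ(A, B, C) = ¬((((¬A ∧ ¬B) ∧ ¬C) ∨ ((¬A ∧ B) ∧ ¬C)) ∨ ((A ∧ B) ∧ ¬C))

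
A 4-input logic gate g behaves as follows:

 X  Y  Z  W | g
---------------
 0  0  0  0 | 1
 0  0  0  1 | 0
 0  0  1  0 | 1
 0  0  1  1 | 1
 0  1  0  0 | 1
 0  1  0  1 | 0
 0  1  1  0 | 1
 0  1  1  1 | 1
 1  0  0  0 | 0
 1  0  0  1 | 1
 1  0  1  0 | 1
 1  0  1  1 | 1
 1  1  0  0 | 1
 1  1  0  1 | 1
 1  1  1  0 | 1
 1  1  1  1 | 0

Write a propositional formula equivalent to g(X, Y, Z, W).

g(X, Y, Z, W) = NOT ((((((NOT X AND NOT Y) AND NOT Z) AND W) OR (((NOT X AND Y) AND NOT Z) AND W)) OR (((X AND NOT Y) AND NOT Z) AND NOT W)) OR (((X AND Y) AND Z) AND W))

g is 0 on only 4 rows — (0,0,0,1), (0,1,0,1), (1,0,0,0), (1,1,1,1). Writing each as a minterm (¬X·¬Y·¬Z·W, ¬X·Y·¬Z·W, X·¬Y·¬Z·¬W, X·Y·Z·W) and OR-ing them characterizes exactly where g=0, so g is the negation of that disjunction.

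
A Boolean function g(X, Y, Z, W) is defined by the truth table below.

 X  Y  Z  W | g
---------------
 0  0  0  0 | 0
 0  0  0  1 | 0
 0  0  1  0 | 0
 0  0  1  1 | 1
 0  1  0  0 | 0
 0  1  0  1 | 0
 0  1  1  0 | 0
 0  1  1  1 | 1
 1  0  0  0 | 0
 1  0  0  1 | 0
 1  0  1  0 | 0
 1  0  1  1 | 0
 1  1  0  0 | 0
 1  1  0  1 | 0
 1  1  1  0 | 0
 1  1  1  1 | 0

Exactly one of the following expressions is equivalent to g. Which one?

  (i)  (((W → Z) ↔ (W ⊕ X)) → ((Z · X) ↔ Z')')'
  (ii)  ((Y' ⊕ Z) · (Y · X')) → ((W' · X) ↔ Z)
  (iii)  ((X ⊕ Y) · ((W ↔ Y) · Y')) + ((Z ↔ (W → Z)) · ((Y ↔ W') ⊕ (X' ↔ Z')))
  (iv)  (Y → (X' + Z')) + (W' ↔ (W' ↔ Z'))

i

(ii) fails at (0,0,0,0): the formula yields 1, g is 0.
(iii) fails at (0,1,0,1): the formula yields 1, g is 0.
(iv) fails at (0,0,0,0): the formula yields 1, g is 0.
Only (i) survives; checking it on all 16 rows confirms it matches g.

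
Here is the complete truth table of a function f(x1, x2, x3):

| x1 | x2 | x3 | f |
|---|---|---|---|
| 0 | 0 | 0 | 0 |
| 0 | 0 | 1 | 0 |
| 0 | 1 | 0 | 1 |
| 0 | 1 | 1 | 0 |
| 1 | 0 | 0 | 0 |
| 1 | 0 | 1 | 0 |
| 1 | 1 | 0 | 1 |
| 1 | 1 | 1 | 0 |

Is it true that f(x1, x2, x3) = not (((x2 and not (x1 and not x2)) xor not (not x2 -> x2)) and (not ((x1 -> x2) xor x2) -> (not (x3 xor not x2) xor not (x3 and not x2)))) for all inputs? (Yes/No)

Yes

Check the formula against f row by row:
  x1=0, x2=0, x3=0: formula gives 0, f = 0 ✓
  x1=0, x2=0, x3=1: formula gives 0, f = 0 ✓
  x1=0, x2=1, x3=0: formula gives 1, f = 1 ✓
  x1=0, x2=1, x3=1: formula gives 0, f = 0 ✓
  x1=1, x2=0, x3=0: formula gives 0, f = 0 ✓
  … (the remaining 3 rows also agree.)
No disagreement on any input; they are logically equivalent.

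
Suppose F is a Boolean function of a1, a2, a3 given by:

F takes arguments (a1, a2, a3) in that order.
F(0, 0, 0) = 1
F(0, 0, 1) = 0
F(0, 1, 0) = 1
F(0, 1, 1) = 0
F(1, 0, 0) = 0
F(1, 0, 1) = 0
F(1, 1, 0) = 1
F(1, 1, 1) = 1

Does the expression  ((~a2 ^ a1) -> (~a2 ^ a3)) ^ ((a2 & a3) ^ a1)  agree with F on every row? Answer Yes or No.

Check the formula against F row by row:
  a1=0, a2=0, a3=0: formula gives 1, F = 1 ✓
  a1=0, a2=0, a3=1: formula gives 0, F = 0 ✓
  a1=0, a2=1, a3=0: formula gives 1, F = 1 ✓
  a1=0, a2=1, a3=1: formula gives 0, F = 0 ✓
  a1=1, a2=0, a3=0: formula gives 0, F = 0 ✓
  … (the remaining 3 rows also agree.)
All 8 rows match — the expression computes F exactly.

Yes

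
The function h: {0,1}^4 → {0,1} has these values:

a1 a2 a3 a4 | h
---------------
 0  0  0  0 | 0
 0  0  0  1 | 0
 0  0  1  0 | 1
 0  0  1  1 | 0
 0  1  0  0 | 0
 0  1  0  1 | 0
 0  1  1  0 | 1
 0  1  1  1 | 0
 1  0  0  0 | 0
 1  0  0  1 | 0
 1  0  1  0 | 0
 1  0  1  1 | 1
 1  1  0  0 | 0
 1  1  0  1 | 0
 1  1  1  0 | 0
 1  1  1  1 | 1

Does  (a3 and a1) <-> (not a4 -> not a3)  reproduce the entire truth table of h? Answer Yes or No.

Yes

Test each input against both h and the formula:
  a1=0, a2=0, a3=0, a4=0: formula gives 0, h = 0 ✓
  a1=0, a2=0, a3=0, a4=1: formula gives 0, h = 0 ✓
  a1=0, a2=0, a3=1, a4=0: formula gives 1, h = 1 ✓
  a1=0, a2=0, a3=1, a4=1: formula gives 0, h = 0 ✓
  …and likewise for the remaining 12 rows.
All 16 rows match — the expression computes h exactly.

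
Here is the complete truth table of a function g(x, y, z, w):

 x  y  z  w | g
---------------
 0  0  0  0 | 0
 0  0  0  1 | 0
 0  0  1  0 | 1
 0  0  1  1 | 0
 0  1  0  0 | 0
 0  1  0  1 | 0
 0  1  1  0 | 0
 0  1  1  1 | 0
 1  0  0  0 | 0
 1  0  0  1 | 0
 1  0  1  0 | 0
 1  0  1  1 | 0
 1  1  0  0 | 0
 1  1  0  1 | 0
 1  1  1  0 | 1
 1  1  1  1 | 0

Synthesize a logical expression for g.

Collect the rows where g=1 — (0,0,1,0), (1,1,1,0) — and write one minterm per row: ¬x·¬y·z·¬w, x·y·z·¬w. Their union (logical OR) reproduces the table exactly.

g(x, y, z, w) = (((not x and not y) and z) and not w) or (((x and y) and z) and not w)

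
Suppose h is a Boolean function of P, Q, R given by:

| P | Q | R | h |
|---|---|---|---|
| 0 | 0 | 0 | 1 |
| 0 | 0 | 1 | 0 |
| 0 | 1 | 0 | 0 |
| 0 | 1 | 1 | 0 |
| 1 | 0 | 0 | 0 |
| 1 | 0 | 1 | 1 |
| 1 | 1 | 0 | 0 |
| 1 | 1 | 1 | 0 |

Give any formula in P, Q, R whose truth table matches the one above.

h=1 on 2 inputs: (0,0,0), (1,0,1). Reading each as a conjunction of literals (¬P·¬Q·¬R, P·¬Q·R) and taking the OR gives the canonical DNF.

h(P, Q, R) = ((not P and not Q) and not R) or ((P and not Q) and R)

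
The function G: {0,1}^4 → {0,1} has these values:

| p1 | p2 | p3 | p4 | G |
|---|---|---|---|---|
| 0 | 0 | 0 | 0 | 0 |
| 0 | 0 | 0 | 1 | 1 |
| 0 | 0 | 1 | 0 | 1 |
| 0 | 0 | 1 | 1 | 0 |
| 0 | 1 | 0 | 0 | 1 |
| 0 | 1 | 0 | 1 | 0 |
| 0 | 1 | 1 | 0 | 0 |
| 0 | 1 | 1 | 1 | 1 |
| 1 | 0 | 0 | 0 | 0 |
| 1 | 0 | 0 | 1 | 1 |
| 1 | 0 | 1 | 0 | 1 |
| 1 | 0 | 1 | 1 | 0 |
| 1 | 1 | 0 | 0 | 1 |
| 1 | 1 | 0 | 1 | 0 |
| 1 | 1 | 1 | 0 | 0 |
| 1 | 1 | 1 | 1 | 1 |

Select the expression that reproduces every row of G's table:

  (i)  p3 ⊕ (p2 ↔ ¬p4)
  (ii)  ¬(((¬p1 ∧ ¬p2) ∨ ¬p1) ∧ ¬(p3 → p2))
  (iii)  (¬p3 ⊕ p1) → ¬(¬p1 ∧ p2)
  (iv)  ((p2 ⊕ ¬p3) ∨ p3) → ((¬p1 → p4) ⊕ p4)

(ii): at (0,0,0,0) it gives 1, but G = 0 — eliminated.
(iii): at (0,0,0,0) it gives 1, but G = 0 — eliminated.
(iv): at (0,0,0,1) it gives 0, but G = 1 — eliminated.
Only (i) survives; checking it on all 16 rows confirms it matches G.

i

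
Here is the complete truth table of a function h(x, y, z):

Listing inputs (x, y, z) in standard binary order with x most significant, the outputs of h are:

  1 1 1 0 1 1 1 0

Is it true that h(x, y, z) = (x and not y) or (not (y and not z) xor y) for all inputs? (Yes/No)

Yes

Check the formula against h row by row:
  x=0, y=0, z=0: formula gives 1, h = 1 ✓
  x=0, y=0, z=1: formula gives 1, h = 1 ✓
  x=0, y=1, z=0: formula gives 1, h = 1 ✓
  x=0, y=1, z=1: formula gives 0, h = 0 ✓
  x=1, y=0, z=0: formula gives 1, h = 1 ✓
  …and likewise for the remaining 3 rows.
Every row agrees, so the formula is equivalent.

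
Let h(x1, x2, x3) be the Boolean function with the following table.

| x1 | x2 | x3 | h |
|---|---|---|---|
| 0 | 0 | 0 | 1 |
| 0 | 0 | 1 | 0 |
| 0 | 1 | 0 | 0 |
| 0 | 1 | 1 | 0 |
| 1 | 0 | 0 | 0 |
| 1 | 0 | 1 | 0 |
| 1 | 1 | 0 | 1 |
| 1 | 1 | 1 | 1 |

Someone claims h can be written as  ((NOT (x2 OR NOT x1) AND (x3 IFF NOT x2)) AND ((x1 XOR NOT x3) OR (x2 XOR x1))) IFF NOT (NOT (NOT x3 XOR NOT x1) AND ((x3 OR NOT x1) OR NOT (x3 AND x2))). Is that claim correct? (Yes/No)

Check the formula against h row by row:
  x1=0, x2=0, x3=0: formula gives 1, h = 1 ✓
  x1=0, x2=0, x3=1: formula gives 0, h = 0 ✓
  x1=0, x2=1, x3=0: formula gives 1, but h = 0 ✗
A single disagreement suffices: at (0,1,0) they differ, so the formula does not compute h.

No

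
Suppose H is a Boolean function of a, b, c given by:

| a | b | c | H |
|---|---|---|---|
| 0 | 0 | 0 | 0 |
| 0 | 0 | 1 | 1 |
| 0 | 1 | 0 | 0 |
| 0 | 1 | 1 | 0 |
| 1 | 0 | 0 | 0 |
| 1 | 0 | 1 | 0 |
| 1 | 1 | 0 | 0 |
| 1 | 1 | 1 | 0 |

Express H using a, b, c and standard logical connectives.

H is 1 on exactly one input, (0,0,1), whose minterm is ¬a·¬b·c. So H is just that conjunction.

H(a, b, c) = (not a and not b) and c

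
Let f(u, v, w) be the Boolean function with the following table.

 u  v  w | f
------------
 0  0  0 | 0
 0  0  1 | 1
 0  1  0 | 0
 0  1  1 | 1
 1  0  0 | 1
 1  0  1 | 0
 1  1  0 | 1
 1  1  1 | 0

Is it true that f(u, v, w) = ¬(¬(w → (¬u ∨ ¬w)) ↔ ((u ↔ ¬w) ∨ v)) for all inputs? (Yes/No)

Test each input against both f and the formula:
  u=0, v=0, w=0: formula gives 0, f = 0 ✓
  u=0, v=0, w=1: formula gives 1, f = 1 ✓
  u=0, v=1, w=0: formula gives 1, but f = 0 ✗
A single disagreement suffices: at (0,1,0) they differ, so the formula does not compute f.

No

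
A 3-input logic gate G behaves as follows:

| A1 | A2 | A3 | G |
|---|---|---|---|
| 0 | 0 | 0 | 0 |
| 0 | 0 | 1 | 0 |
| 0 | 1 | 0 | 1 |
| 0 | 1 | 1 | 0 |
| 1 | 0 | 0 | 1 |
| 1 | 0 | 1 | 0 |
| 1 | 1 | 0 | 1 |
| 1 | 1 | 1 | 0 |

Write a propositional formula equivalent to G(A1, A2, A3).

Collect the rows where G=1 — (0,1,0), (1,0,0), (1,1,0) — and write one minterm per row: ¬A1·A2·¬A3, A1·¬A2·¬A3, A1·A2·¬A3. Their union (logical OR) reproduces the table exactly.

G(A1, A2, A3) = (((NOT A1 AND A2) AND NOT A3) OR ((A1 AND NOT A2) AND NOT A3)) OR ((A1 AND A2) AND NOT A3)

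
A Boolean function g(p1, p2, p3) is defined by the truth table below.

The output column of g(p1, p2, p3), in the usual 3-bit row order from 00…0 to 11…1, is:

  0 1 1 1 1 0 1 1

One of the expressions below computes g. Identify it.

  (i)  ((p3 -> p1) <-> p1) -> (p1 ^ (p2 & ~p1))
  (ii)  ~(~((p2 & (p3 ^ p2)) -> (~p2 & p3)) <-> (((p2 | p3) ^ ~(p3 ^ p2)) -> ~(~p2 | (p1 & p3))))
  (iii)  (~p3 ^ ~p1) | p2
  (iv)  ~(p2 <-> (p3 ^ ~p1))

(i) disagrees with g on (0,0,0) (formula → 1, table → 0); rule it out.
(ii) disagrees with g on (0,0,1) (formula → 0, table → 1); rule it out.
(iv) disagrees with g on (0,0,0) (formula → 1, table → 0); rule it out.
Only (iii) survives; checking it on all 8 rows confirms it matches g.

iii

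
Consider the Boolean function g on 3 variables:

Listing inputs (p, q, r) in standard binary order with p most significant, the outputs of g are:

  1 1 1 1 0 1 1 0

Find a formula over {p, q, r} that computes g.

g(p, q, r) = ¬(((p ∧ ¬q) ∧ ¬r) ∨ ((p ∧ q) ∧ r))

The 0-rows are (1,0,0), (1,1,1). Take each as a conjunction (p·¬q·¬r, p·q·r), form their disjunction, and complement — that gives a formula that is 1 everywhere g is.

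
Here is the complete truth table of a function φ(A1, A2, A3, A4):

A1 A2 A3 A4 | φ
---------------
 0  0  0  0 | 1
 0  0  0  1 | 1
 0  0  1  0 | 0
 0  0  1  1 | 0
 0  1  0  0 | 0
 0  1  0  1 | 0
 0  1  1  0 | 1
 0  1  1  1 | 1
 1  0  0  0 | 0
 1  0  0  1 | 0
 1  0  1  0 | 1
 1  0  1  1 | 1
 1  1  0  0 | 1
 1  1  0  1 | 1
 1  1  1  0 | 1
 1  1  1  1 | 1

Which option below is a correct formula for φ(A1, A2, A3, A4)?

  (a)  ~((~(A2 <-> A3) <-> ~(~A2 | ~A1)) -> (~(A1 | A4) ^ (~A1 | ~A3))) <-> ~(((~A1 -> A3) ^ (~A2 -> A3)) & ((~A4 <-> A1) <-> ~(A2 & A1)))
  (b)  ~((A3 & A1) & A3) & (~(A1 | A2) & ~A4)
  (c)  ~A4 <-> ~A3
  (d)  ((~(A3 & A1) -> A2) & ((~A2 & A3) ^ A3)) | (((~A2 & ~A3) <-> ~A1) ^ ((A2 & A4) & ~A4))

d

(a): at (0,0,0,1) it gives 0, but φ = 1 — eliminated.
(b): at (0,0,0,1) it gives 0, but φ = 1 — eliminated.
(c): at (0,0,0,1) it gives 0, but φ = 1 — eliminated.
That leaves (d). Evaluating it on every row reproduces the table of φ exactly.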